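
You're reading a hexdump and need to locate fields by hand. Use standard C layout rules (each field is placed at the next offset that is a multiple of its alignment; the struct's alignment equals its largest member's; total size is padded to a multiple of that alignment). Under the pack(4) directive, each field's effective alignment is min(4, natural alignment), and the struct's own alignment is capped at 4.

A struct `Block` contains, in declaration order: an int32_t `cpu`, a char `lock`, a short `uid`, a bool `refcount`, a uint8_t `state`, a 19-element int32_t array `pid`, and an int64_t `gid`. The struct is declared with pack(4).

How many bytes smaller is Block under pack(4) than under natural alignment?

0

natural layout:
  cpu at 0 (size 4, align 4) → ends 4
  lock at 4 (size 1, align 1) → ends 5
  pad 1 to align 2 for uid
  uid at 6 (size 2, align 2) → ends 8
  refcount at 8 (size 1, align 1) → ends 9
  state at 9 (size 1, align 1) → ends 10
  pad 2 to align 4 for pid
  pid at 12 (size 76, align 4) → ends 88
  gid at 88 (size 8, align 8) → ends 96
  total 96 bytes, alignment 8
packed(4) layout:
  cpu at 0 (size 4, align 4) → ends 4
  lock at 4 (size 1, align 1) → ends 5
  pad 1 to align 2 for uid
  uid at 6 (size 2, align 2) → ends 8
  refcount at 8 (size 1, align 1) → ends 9
  state at 9 (size 1, align 1) → ends 10
  pad 2 to align 4 for pid
  pid at 12 (size 76, align 4) → ends 88
  gid at 88 (size 8, align 4) → ends 96
  total 96 bytes, alignment 4
96 − 96 = 0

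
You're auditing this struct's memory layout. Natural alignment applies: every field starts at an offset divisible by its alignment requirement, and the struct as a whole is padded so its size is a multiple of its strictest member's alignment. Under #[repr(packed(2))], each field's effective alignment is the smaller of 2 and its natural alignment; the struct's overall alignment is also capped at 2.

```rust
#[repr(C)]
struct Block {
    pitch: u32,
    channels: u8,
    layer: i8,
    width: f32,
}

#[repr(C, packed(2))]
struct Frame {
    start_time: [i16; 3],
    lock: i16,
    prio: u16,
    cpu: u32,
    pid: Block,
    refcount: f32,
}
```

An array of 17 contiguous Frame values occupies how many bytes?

510

Block: pitch at 0 (size 4, align 4) → ends 4; channels at 4 (size 1, align 1) → ends 5; layer at 5 (size 1, align 1) → ends 6; pad 2 to align 4 for width; width at 8 (size 4, align 4) → ends 12; total 12 bytes, alignment 4
start_time at 0 (size 6, align 2) → ends 6
lock at 6 (size 2, align 2) → ends 8
prio at 8 (size 2, align 2) → ends 10
cpu at 10 (size 4, align 2) → ends 14
pid at 14 (size 12, align 2) → ends 26
refcount at 26 (size 4, align 2) → ends 30
total 30 bytes, alignment 2
array of 17: 17 × 30 = 510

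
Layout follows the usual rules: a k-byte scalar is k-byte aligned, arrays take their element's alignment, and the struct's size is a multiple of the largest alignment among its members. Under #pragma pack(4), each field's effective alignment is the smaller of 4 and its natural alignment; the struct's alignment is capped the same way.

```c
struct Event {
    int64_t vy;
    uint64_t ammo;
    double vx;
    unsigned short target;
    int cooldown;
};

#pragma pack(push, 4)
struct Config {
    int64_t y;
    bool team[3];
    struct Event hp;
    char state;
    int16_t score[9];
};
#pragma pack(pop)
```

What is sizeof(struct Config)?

64 bytes

Event: vy at 0 (size 8, align 8) → ends 8; ammo at 8 (size 8, align 8) → ends 16; vx at 16 (size 8, align 8) → ends 24; target at 24 (size 2, align 2) → ends 26; pad 2 to align 4 for cooldown; cooldown at 28 (size 4, align 4) → ends 32; total 32 bytes, alignment 8
y at 0 (size 8, align 4) → ends 8
team at 8 (size 3, align 1) → ends 11
pad 1 to align 4 for hp
hp at 12 (size 32, align 4) → ends 44
state at 44 (size 1, align 1) → ends 45
pad 1 to align 2 for score
score at 46 (size 18, align 2) → ends 64
total 64 bytes, alignment 4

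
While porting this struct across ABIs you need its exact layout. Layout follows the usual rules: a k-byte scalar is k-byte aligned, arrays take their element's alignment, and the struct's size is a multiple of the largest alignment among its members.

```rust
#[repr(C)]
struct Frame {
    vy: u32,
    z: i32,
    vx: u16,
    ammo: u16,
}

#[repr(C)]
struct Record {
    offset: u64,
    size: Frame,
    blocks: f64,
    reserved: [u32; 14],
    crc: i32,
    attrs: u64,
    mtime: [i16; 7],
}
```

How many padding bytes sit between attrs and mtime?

0

Frame: 0..4  vy  (4B, 4-aligned); 4..8  z  (4B, 4-aligned); 8..10  vx  (2B, 2-aligned); 10..12  ammo  (2B, 2-aligned); sizeof = 12, alignof = 4
0..8  offset  (8B, 8-aligned)
8..20  size  (12B, 4-aligned)
20..24  -- padding (4B)
24..32  blocks  (8B, 8-aligned)
32..88  reserved  (56B, 4-aligned)
88..92  crc  (4B, 4-aligned)
92..96  -- padding (4B)
96..104  attrs  (8B, 8-aligned)
104..118  mtime  (14B, 2-aligned)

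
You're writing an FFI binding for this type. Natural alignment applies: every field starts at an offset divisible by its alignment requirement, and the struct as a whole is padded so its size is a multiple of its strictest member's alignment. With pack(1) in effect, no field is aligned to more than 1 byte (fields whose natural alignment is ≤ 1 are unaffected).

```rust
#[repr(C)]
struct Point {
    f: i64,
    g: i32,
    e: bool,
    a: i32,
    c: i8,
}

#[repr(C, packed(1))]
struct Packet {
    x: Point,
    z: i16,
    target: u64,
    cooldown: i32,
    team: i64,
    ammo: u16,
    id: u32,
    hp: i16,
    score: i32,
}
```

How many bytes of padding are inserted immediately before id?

Point: 0..8  f  (8B, 8-aligned); 8..12  g  (4B, 4-aligned); 12..13  e  (1B, 1-aligned); 13..16  -- padding (3B); 16..20  a  (4B, 4-aligned); 20..21  c  (1B, 1-aligned); 21..24  -- tail padding (3B); sizeof = 24, alignof = 8
0..24  x  (24B, 1-aligned)
24..26  z  (2B, 1-aligned)
26..34  target  (8B, 1-aligned)
34..38  cooldown  (4B, 1-aligned)
38..46  team  (8B, 1-aligned)
46..48  ammo  (2B, 1-aligned)
48..52  id  (4B, 1-aligned)

0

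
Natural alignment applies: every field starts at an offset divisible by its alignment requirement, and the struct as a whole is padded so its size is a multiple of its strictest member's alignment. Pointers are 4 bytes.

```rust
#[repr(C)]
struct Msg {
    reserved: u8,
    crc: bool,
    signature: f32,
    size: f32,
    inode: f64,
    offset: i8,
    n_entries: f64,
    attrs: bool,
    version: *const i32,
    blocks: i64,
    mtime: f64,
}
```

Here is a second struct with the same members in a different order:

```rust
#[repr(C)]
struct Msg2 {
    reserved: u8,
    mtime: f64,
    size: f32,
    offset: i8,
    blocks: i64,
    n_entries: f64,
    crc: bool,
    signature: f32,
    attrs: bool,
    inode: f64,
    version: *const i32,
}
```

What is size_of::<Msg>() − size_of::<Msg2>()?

reserved at 0 (size 1, align 1) → ends 1
crc at 1 (size 1, align 1) → ends 2
pad 2 to align 4 for signature
signature at 4 (size 4, align 4) → ends 8
size at 8 (size 4, align 4) → ends 12
pad 4 to align 8 for inode
inode at 16 (size 8, align 8) → ends 24
offset at 24 (size 1, align 1) → ends 25
pad 7 to align 8 for n_entries
n_entries at 32 (size 8, align 8) → ends 40
attrs at 40 (size 1, align 1) → ends 41
pad 3 to align 4 for version
version at 44 (size 4, align 4) → ends 48
blocks at 48 (size 8, align 8) → ends 56
mtime at 56 (size 8, align 8) → ends 64
total 64 bytes, alignment 8
— Msg2 —
reserved at 0 (size 1, align 1) → ends 1
pad 7 to align 8 for mtime
mtime at 8 (size 8, align 8) → ends 16
size at 16 (size 4, align 4) → ends 20
offset at 20 (size 1, align 1) → ends 21
pad 3 to align 8 for blocks
blocks at 24 (size 8, align 8) → ends 32
n_entries at 32 (size 8, align 8) → ends 40
crc at 40 (size 1, align 1) → ends 41
pad 3 to align 4 for signature
signature at 44 (size 4, align 4) → ends 48
attrs at 48 (size 1, align 1) → ends 49
pad 7 to align 8 for inode
inode at 56 (size 8, align 8) → ends 64
version at 64 (size 4, align 4) → ends 68
tail pad 4 to reach multiple of 8
total 72 bytes, alignment 8
64 − 72 = -8

-8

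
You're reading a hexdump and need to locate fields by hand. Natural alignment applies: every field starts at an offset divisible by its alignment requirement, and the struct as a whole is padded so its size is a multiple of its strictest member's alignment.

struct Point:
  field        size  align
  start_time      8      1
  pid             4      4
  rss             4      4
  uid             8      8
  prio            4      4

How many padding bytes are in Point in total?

4

@0: start_time [8B, align 1] → 8
@8: pid [4B, align 4] → 12
@12: rss [4B, align 4] → 16
@16: uid [8B, align 8] → 24
@24: prio [4B, align 4] → 28
+4 tail pad (align 8)
size 32, align 8
data bytes 28, size 32 → padding 4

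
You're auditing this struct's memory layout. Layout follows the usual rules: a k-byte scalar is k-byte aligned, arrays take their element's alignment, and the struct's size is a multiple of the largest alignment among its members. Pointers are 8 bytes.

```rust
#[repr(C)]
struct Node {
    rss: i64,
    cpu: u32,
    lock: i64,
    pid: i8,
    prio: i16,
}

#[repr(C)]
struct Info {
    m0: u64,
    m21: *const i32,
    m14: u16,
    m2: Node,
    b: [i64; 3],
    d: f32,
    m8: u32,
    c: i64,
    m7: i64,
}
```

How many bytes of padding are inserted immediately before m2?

6

Node: rss at 0 (size 8, align 8) → ends 8; cpu at 8 (size 4, align 4) → ends 12; pad 4 to align 8 for lock; lock at 16 (size 8, align 8) → ends 24; pid at 24 (size 1, align 1) → ends 25; pad 1 to align 2 for prio; prio at 26 (size 2, align 2) → ends 28; tail pad 4 to reach multiple of 8; total 32 bytes, alignment 8
m0 at 0 (size 8, align 8) → ends 8
m21 at 8 (size 8, align 8) → ends 16
m14 at 16 (size 2, align 2) → ends 18
pad 6 to align 8 for m2
m2 at 24 (size 32, align 8) → ends 56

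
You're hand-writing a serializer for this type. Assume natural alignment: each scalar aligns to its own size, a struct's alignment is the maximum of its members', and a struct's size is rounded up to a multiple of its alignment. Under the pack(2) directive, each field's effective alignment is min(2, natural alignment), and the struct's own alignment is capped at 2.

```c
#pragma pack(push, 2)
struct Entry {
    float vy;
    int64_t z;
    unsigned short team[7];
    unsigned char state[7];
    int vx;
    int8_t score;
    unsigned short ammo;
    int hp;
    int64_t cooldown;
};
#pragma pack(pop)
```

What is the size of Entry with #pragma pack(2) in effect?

@0: vy [4B, align 2] → 4
@4: z [8B, align 2] → 12
@12: team [14B, align 2] → 26
@26: state [7B, align 1] → 33
+1 pad (align 2)
@34: vx [4B, align 2] → 38
@38: score [1B, align 1] → 39
+1 pad (align 2)
@40: ammo [2B, align 2] → 42
@42: hp [4B, align 2] → 46
@46: cooldown [8B, align 2] → 54
size 54, align 2

54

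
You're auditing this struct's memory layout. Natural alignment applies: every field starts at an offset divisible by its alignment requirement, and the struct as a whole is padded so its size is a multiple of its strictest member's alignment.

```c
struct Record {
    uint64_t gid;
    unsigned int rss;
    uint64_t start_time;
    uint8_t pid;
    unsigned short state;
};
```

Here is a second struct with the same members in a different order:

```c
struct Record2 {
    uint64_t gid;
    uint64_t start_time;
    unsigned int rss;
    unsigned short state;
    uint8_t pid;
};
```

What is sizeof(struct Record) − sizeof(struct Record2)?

@0: gid [8B, align 8] → 8
@8: rss [4B, align 4] → 12
+4 pad (align 8)
@16: start_time [8B, align 8] → 24
@24: pid [1B, align 1] → 25
+1 pad (align 2)
@26: state [2B, align 2] → 28
+4 tail pad (align 8)
size 32, align 8
— Record2 —
@0: gid [8B, align 8] → 8
@8: start_time [8B, align 8] → 16
@16: rss [4B, align 4] → 20
@20: state [2B, align 2] → 22
@22: pid [1B, align 1] → 23
+1 tail pad (align 8)
size 24, align 8
32 − 24 = 8

8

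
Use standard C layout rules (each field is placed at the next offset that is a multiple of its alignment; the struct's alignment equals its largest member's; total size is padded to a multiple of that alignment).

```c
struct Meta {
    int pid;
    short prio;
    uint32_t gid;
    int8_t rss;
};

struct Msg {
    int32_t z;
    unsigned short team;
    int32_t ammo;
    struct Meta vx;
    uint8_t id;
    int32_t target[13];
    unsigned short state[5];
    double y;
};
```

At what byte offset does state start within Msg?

Meta: pid at 0 (size 4, align 4) → ends 4; prio at 4 (size 2, align 2) → ends 6; pad 2 to align 4 for gid; gid at 8 (size 4, align 4) → ends 12; rss at 12 (size 1, align 1) → ends 13; tail pad 3 to reach multiple of 4; total 16 bytes, alignment 4
z at 0 (size 4, align 4) → ends 4
team at 4 (size 2, align 2) → ends 6
pad 2 to align 4 for ammo
ammo at 8 (size 4, align 4) → ends 12
vx at 12 (size 16, align 4) → ends 28
id at 28 (size 1, align 1) → ends 29
pad 3 to align 4 for target
target at 32 (size 52, align 4) → ends 84
state at 84 (size 10, align 2) → ends 94

84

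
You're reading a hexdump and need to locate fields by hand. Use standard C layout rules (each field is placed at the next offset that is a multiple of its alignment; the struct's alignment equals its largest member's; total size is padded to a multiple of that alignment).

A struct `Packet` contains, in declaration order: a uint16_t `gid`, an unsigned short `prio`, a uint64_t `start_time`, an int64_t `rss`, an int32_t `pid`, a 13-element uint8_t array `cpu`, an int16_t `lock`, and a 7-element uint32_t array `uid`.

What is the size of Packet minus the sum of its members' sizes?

5

0..2  gid  (2B, 2-aligned)
2..4  prio  (2B, 2-aligned)
4..8  -- padding (4B)
8..16  start_time  (8B, 8-aligned)
16..24  rss  (8B, 8-aligned)
24..28  pid  (4B, 4-aligned)
28..41  cpu  (13B, 1-aligned)
41..42  -- padding (1B)
42..44  lock  (2B, 2-aligned)
44..72  uid  (28B, 4-aligned)
sizeof = 72, alignof = 8
data bytes 67, size 72 → padding 5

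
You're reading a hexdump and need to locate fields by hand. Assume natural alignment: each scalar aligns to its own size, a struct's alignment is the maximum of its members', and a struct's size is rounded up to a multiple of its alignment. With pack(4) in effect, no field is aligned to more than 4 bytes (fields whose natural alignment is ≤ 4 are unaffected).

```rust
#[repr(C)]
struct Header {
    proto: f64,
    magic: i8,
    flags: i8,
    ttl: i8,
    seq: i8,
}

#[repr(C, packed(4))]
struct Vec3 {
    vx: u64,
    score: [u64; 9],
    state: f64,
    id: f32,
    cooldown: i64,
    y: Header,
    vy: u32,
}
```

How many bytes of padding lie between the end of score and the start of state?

0

Header: proto at 0 (size 8, align 8) → ends 8; magic at 8 (size 1, align 1) → ends 9; flags at 9 (size 1, align 1) → ends 10; ttl at 10 (size 1, align 1) → ends 11; seq at 11 (size 1, align 1) → ends 12; tail pad 4 to reach multiple of 8; total 16 bytes, alignment 8
vx at 0 (size 8, align 4) → ends 8
score at 8 (size 72, align 4) → ends 80
state at 80 (size 8, align 4) → ends 88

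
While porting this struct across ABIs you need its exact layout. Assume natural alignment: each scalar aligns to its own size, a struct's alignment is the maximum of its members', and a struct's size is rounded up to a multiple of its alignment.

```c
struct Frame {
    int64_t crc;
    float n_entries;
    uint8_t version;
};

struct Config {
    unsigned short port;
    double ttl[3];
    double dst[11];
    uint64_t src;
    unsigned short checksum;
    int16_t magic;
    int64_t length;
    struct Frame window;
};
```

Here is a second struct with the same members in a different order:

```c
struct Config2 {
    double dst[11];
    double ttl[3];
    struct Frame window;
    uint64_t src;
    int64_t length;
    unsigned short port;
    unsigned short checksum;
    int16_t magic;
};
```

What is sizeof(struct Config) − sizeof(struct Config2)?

8

Frame: crc at 0 (size 8, align 8) → ends 8; n_entries at 8 (size 4, align 4) → ends 12; version at 12 (size 1, align 1) → ends 13; tail pad 3 to reach multiple of 8; total 16 bytes, alignment 8
port at 0 (size 2, align 2) → ends 2
pad 6 to align 8 for ttl
ttl at 8 (size 24, align 8) → ends 32
dst at 32 (size 88, align 8) → ends 120
src at 120 (size 8, align 8) → ends 128
checksum at 128 (size 2, align 2) → ends 130
magic at 130 (size 2, align 2) → ends 132
pad 4 to align 8 for length
length at 136 (size 8, align 8) → ends 144
window at 144 (size 16, align 8) → ends 160
total 160 bytes, alignment 8
— Config2 —
dst at 0 (size 88, align 8) → ends 88
ttl at 88 (size 24, align 8) → ends 112
window at 112 (size 16, align 8) → ends 128
src at 128 (size 8, align 8) → ends 136
length at 136 (size 8, align 8) → ends 144
port at 144 (size 2, align 2) → ends 146
checksum at 146 (size 2, align 2) → ends 148
magic at 148 (size 2, align 2) → ends 150
tail pad 2 to reach multiple of 8
total 152 bytes, alignment 8
160 − 152 = 8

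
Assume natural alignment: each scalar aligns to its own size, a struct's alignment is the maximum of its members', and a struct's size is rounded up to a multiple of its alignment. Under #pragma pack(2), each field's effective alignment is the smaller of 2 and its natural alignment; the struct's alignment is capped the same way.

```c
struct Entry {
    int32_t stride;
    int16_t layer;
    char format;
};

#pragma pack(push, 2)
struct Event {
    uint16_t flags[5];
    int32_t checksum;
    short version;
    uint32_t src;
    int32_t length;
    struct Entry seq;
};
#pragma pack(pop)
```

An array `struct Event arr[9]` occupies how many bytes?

Entry: 0..4  stride  (4B, 4-aligned); 4..6  layer  (2B, 2-aligned); 6..7  format  (1B, 1-aligned); 7..8  -- tail padding (1B); sizeof = 8, alignof = 4
0..10  flags  (10B, 2-aligned)
10..14  checksum  (4B, 2-aligned)
14..16  version  (2B, 2-aligned)
16..20  src  (4B, 2-aligned)
20..24  length  (4B, 2-aligned)
24..32  seq  (8B, 2-aligned)
sizeof = 32, alignof = 2
array of 9: 9 × 32 = 288

288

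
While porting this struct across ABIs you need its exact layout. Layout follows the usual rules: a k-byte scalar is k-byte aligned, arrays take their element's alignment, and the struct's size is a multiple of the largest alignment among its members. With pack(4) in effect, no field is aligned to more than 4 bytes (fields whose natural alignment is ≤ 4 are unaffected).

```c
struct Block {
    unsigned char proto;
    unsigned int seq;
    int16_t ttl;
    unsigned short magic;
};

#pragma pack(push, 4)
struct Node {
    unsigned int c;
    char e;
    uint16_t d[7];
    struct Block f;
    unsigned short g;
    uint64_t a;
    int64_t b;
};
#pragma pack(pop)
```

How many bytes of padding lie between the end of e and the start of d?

1

Block: 0..1  proto  (1B, 1-aligned); 1..4  -- padding (3B); 4..8  seq  (4B, 4-aligned); 8..10  ttl  (2B, 2-aligned); 10..12  magic  (2B, 2-aligned); sizeof = 12, alignof = 4
0..4  c  (4B, 4-aligned)
4..5  e  (1B, 1-aligned)
5..6  -- padding (1B)
6..20  d  (14B, 2-aligned)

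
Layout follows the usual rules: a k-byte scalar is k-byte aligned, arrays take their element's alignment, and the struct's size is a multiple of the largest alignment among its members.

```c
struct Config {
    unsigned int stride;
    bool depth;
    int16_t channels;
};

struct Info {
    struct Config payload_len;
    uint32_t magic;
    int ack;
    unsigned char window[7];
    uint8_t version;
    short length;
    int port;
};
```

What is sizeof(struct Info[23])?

736

Config: stride at 0 (size 4, align 4) → ends 4; depth at 4 (size 1, align 1) → ends 5; pad 1 to align 2 for channels; channels at 6 (size 2, align 2) → ends 8; total 8 bytes, alignment 4
payload_len at 0 (size 8, align 4) → ends 8
magic at 8 (size 4, align 4) → ends 12
ack at 12 (size 4, align 4) → ends 16
window at 16 (size 7, align 1) → ends 23
version at 23 (size 1, align 1) → ends 24
length at 24 (size 2, align 2) → ends 26
pad 2 to align 4 for port
port at 28 (size 4, align 4) → ends 32
total 32 bytes, alignment 4
array of 23: 23 × 32 = 736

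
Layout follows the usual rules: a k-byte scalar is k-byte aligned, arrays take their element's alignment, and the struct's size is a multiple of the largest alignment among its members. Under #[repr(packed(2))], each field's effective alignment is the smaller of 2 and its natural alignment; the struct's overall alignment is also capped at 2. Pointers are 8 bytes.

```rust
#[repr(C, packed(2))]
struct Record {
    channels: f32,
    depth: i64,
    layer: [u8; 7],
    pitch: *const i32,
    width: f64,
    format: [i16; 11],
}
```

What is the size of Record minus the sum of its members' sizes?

@0: channels [4B, align 2] → 4
@4: depth [8B, align 2] → 12
@12: layer [7B, align 1] → 19
+1 pad (align 2)
@20: pitch [8B, align 2] → 28
@28: width [8B, align 2] → 36
@36: format [22B, align 2] → 58
size 58, align 2
data bytes 57, size 58 → padding 1

1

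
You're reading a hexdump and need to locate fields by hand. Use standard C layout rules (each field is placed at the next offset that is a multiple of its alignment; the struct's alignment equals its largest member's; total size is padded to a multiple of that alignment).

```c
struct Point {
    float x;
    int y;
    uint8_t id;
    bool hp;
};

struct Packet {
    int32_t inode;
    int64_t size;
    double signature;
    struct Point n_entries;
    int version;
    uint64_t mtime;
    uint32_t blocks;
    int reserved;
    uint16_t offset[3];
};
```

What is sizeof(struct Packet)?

64 bytes

Point: x at 0 (size 4, align 4) → ends 4; y at 4 (size 4, align 4) → ends 8; id at 8 (size 1, align 1) → ends 9; hp at 9 (size 1, align 1) → ends 10; tail pad 2 to reach multiple of 4; total 12 bytes, alignment 4
inode at 0 (size 4, align 4) → ends 4
pad 4 to align 8 for size
size at 8 (size 8, align 8) → ends 16
signature at 16 (size 8, align 8) → ends 24
n_entries at 24 (size 12, align 4) → ends 36
version at 36 (size 4, align 4) → ends 40
mtime at 40 (size 8, align 8) → ends 48
blocks at 48 (size 4, align 4) → ends 52
reserved at 52 (size 4, align 4) → ends 56
offset at 56 (size 6, align 2) → ends 62
tail pad 2 to reach multiple of 8
total 64 bytes, alignment 8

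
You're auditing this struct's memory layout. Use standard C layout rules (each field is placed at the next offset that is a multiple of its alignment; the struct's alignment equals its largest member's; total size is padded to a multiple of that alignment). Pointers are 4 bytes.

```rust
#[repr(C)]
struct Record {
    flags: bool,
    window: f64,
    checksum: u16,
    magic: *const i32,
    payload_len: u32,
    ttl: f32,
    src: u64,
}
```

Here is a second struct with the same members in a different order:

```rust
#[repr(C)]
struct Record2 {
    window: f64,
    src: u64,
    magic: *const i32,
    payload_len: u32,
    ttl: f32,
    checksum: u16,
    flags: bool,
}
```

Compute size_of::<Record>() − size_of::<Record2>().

0..1  flags  (1B, 1-aligned)
1..8  -- padding (7B)
8..16  window  (8B, 8-aligned)
16..18  checksum  (2B, 2-aligned)
18..20  -- padding (2B)
20..24  magic  (4B, 4-aligned)
24..28  payload_len  (4B, 4-aligned)
28..32  ttl  (4B, 4-aligned)
32..40  src  (8B, 8-aligned)
sizeof = 40, alignof = 8
— Record2 —
0..8  window  (8B, 8-aligned)
8..16  src  (8B, 8-aligned)
16..20  magic  (4B, 4-aligned)
20..24  payload_len  (4B, 4-aligned)
24..28  ttl  (4B, 4-aligned)
28..30  checksum  (2B, 2-aligned)
30..31  flags  (1B, 1-aligned)
31..32  -- tail padding (1B)
sizeof = 32, alignof = 8
40 − 32 = 8

8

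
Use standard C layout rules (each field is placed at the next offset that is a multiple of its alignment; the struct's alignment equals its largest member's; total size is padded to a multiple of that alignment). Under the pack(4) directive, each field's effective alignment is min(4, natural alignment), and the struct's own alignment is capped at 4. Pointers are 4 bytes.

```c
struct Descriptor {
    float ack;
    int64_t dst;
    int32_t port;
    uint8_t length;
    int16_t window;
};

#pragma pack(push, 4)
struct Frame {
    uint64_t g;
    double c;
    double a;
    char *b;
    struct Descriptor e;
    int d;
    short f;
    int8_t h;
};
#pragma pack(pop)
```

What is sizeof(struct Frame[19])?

1140

Descriptor: @0: ack [4B, align 4] → 4; +4 pad (align 8); @8: dst [8B, align 8] → 16; @16: port [4B, align 4] → 20; @20: length [1B, align 1] → 21; +1 pad (align 2); @22: window [2B, align 2] → 24; size 24, align 8
@0: g [8B, align 4] → 8
@8: c [8B, align 4] → 16
@16: a [8B, align 4] → 24
@24: b [4B, align 4] → 28
@28: e [24B, align 4] → 52
@52: d [4B, align 4] → 56
@56: f [2B, align 2] → 58
@58: h [1B, align 1] → 59
+1 tail pad (align 4)
size 60, align 4
array of 19: 19 × 60 = 1140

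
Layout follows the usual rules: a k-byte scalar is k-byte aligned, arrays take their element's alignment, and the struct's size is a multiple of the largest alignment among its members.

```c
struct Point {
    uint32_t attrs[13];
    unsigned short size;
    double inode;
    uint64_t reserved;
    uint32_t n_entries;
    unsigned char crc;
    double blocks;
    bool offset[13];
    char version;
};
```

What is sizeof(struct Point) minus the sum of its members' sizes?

@0: attrs [52B, align 4] → 52
@52: size [2B, align 2] → 54
+2 pad (align 8)
@56: inode [8B, align 8] → 64
@64: reserved [8B, align 8] → 72
@72: n_entries [4B, align 4] → 76
@76: crc [1B, align 1] → 77
+3 pad (align 8)
@80: blocks [8B, align 8] → 88
@88: offset [13B, align 1] → 101
@101: version [1B, align 1] → 102
+2 tail pad (align 8)
size 104, align 8
data bytes 97, size 104 → padding 7

7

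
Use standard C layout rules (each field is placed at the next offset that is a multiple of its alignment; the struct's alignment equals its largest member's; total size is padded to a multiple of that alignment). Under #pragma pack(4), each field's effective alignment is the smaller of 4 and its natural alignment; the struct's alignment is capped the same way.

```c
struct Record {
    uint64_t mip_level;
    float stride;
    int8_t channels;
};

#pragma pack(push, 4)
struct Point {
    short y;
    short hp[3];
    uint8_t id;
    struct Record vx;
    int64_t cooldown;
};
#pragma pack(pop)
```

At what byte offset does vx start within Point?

Record: @0: mip_level [8B, align 8] → 8; @8: stride [4B, align 4] → 12; @12: channels [1B, align 1] → 13; +3 tail pad (align 8); size 16, align 8
@0: y [2B, align 2] → 2
@2: hp [6B, align 2] → 8
@8: id [1B, align 1] → 9
+3 pad (align 4)
@12: vx [16B, align 4] → 28

12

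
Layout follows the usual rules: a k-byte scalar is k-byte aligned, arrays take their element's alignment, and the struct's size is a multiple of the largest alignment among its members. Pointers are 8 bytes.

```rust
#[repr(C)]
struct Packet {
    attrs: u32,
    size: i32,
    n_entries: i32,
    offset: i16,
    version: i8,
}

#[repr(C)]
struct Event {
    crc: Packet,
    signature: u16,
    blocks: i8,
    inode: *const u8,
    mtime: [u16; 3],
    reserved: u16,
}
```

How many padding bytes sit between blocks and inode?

Packet: attrs at 0 (size 4, align 4) → ends 4; size at 4 (size 4, align 4) → ends 8; n_entries at 8 (size 4, align 4) → ends 12; offset at 12 (size 2, align 2) → ends 14; version at 14 (size 1, align 1) → ends 15; tail pad 1 to reach multiple of 4; total 16 bytes, alignment 4
crc at 0 (size 16, align 4) → ends 16
signature at 16 (size 2, align 2) → ends 18
blocks at 18 (size 1, align 1) → ends 19
pad 5 to align 8 for inode
inode at 24 (size 8, align 8) → ends 32

5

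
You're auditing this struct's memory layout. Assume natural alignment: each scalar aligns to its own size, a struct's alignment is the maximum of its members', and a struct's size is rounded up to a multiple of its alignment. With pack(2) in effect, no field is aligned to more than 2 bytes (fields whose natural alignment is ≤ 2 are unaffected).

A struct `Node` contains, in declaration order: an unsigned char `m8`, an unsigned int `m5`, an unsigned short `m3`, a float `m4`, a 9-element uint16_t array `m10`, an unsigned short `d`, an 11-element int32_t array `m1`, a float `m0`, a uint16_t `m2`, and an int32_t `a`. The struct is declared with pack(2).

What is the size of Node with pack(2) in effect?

86

@0: m8 [1B, align 1] → 1
+1 pad (align 2)
@2: m5 [4B, align 2] → 6
@6: m3 [2B, align 2] → 8
@8: m4 [4B, align 2] → 12
@12: m10 [18B, align 2] → 30
@30: d [2B, align 2] → 32
@32: m1 [44B, align 2] → 76
@76: m0 [4B, align 2] → 80
@80: m2 [2B, align 2] → 82
@82: a [4B, align 2] → 86
size 86, align 2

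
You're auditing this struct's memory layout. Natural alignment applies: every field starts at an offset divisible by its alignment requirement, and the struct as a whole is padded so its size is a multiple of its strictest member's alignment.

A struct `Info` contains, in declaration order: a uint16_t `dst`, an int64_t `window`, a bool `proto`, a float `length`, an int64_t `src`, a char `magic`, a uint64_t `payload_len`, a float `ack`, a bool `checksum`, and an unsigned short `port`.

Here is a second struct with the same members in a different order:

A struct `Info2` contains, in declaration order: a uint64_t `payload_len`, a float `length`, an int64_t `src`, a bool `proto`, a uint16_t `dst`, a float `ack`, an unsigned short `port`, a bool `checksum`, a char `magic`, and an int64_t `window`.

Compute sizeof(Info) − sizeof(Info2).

@0: dst [2B, align 2] → 2
+6 pad (align 8)
@8: window [8B, align 8] → 16
@16: proto [1B, align 1] → 17
+3 pad (align 4)
@20: length [4B, align 4] → 24
@24: src [8B, align 8] → 32
@32: magic [1B, align 1] → 33
+7 pad (align 8)
@40: payload_len [8B, align 8] → 48
@48: ack [4B, align 4] → 52
@52: checksum [1B, align 1] → 53
+1 pad (align 2)
@54: port [2B, align 2] → 56
size 56, align 8
— Info2 —
@0: payload_len [8B, align 8] → 8
@8: length [4B, align 4] → 12
+4 pad (align 8)
@16: src [8B, align 8] → 24
@24: proto [1B, align 1] → 25
+1 pad (align 2)
@26: dst [2B, align 2] → 28
@28: ack [4B, align 4] → 32
@32: port [2B, align 2] → 34
@34: checksum [1B, align 1] → 35
@35: magic [1B, align 1] → 36
+4 pad (align 8)
@40: window [8B, align 8] → 48
size 48, align 8
56 − 48 = 8

8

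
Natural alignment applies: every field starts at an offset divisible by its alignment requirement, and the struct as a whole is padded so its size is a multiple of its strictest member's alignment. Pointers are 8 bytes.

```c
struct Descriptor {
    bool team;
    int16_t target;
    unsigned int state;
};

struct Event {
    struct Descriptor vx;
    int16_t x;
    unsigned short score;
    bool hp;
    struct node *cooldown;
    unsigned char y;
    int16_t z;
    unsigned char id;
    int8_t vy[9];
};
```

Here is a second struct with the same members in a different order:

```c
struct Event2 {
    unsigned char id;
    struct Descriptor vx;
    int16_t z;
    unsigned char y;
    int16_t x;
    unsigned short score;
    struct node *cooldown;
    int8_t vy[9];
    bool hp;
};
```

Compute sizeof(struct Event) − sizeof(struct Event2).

-8

Descriptor: @0: team [1B, align 1] → 1; +1 pad (align 2); @2: target [2B, align 2] → 4; @4: state [4B, align 4] → 8; size 8, align 4
@0: vx [8B, align 4] → 8
@8: x [2B, align 2] → 10
@10: score [2B, align 2] → 12
@12: hp [1B, align 1] → 13
+3 pad (align 8)
@16: cooldown [8B, align 8] → 24
@24: y [1B, align 1] → 25
+1 pad (align 2)
@26: z [2B, align 2] → 28
@28: id [1B, align 1] → 29
@29: vy [9B, align 1] → 38
+2 tail pad (align 8)
size 40, align 8
— Event2 —
@0: id [1B, align 1] → 1
+3 pad (align 4)
@4: vx [8B, align 4] → 12
@12: z [2B, align 2] → 14
@14: y [1B, align 1] → 15
+1 pad (align 2)
@16: x [2B, align 2] → 18
@18: score [2B, align 2] → 20
+4 pad (align 8)
@24: cooldown [8B, align 8] → 32
@32: vy [9B, align 1] → 41
@41: hp [1B, align 1] → 42
+6 tail pad (align 8)
size 48, align 8
40 − 48 = -8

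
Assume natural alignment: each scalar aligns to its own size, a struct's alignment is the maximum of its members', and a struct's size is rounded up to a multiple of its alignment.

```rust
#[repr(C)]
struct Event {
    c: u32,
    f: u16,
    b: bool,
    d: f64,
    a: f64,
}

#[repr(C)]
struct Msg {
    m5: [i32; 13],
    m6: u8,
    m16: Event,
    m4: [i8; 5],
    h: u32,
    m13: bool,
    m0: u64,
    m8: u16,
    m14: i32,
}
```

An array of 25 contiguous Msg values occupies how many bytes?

Event: 0..4  c  (4B, 4-aligned); 4..6  f  (2B, 2-aligned); 6..7  b  (1B, 1-aligned); 7..8  -- padding (1B); 8..16  d  (8B, 8-aligned); 16..24  a  (8B, 8-aligned); sizeof = 24, alignof = 8
0..52  m5  (52B, 4-aligned)
52..53  m6  (1B, 1-aligned)
53..56  -- padding (3B)
56..80  m16  (24B, 8-aligned)
80..85  m4  (5B, 1-aligned)
85..88  -- padding (3B)
88..92  h  (4B, 4-aligned)
92..93  m13  (1B, 1-aligned)
93..96  -- padding (3B)
96..104  m0  (8B, 8-aligned)
104..106  m8  (2B, 2-aligned)
106..108  -- padding (2B)
108..112  m14  (4B, 4-aligned)
sizeof = 112, alignof = 8
array of 25: 25 × 112 = 2800

2800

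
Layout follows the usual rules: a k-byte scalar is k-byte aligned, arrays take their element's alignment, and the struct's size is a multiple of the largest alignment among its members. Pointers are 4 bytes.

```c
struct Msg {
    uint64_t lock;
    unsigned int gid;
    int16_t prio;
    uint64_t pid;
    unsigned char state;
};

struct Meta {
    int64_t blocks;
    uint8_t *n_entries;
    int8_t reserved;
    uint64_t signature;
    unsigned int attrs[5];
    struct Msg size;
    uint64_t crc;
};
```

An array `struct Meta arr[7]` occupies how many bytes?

616

Msg: @0: lock [8B, align 8] → 8; @8: gid [4B, align 4] → 12; @12: prio [2B, align 2] → 14; +2 pad (align 8); @16: pid [8B, align 8] → 24; @24: state [1B, align 1] → 25; +7 tail pad (align 8); size 32, align 8
@0: blocks [8B, align 8] → 8
@8: n_entries [4B, align 4] → 12
@12: reserved [1B, align 1] → 13
+3 pad (align 8)
@16: signature [8B, align 8] → 24
@24: attrs [20B, align 4] → 44
+4 pad (align 8)
@48: size [32B, align 8] → 80
@80: crc [8B, align 8] → 88
size 88, align 8
array of 7: 7 × 88 = 616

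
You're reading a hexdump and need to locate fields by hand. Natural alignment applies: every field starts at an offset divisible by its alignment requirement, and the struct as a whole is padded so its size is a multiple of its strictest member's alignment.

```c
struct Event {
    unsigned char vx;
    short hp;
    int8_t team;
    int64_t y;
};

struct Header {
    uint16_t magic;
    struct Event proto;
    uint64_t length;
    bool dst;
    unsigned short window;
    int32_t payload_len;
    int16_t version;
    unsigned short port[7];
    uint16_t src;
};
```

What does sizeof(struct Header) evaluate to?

64

Event: 0..1  vx  (1B, 1-aligned); 1..2  -- padding (1B); 2..4  hp  (2B, 2-aligned); 4..5  team  (1B, 1-aligned); 5..8  -- padding (3B); 8..16  y  (8B, 8-aligned); sizeof = 16, alignof = 8
0..2  magic  (2B, 2-aligned)
2..8  -- padding (6B)
8..24  proto  (16B, 8-aligned)
24..32  length  (8B, 8-aligned)
32..33  dst  (1B, 1-aligned)
33..34  -- padding (1B)
34..36  window  (2B, 2-aligned)
36..40  payload_len  (4B, 4-aligned)
40..42  version  (2B, 2-aligned)
42..56  port  (14B, 2-aligned)
56..58  src  (2B, 2-aligned)
58..64  -- tail padding (6B)
sizeof = 64, alignof = 8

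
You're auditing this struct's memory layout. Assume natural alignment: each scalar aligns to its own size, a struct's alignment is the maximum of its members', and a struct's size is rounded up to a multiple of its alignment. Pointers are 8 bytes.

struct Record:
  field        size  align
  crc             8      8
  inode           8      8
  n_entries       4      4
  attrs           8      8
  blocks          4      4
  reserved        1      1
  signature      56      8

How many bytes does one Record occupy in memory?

96

0..8  crc  (8B, 8-aligned)
8..16  inode  (8B, 8-aligned)
16..20  n_entries  (4B, 4-aligned)
20..24  -- padding (4B)
24..32  attrs  (8B, 8-aligned)
32..36  blocks  (4B, 4-aligned)
36..37  reserved  (1B, 1-aligned)
37..40  -- padding (3B)
40..96  signature  (56B, 8-aligned)
sizeof = 96, alignof = 8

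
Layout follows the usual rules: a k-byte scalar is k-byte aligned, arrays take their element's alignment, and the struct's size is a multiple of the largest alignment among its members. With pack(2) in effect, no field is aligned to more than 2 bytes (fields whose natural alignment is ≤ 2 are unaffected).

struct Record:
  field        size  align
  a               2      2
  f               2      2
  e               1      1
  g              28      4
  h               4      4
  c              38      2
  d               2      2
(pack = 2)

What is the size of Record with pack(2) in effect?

@0: a [2B, align 2] → 2
@2: f [2B, align 2] → 4
@4: e [1B, align 1] → 5
+1 pad (align 2)
@6: g [28B, align 2] → 34
@34: h [4B, align 2] → 38
@38: c [38B, align 2] → 76
@76: d [2B, align 2] → 78
size 78, align 2

78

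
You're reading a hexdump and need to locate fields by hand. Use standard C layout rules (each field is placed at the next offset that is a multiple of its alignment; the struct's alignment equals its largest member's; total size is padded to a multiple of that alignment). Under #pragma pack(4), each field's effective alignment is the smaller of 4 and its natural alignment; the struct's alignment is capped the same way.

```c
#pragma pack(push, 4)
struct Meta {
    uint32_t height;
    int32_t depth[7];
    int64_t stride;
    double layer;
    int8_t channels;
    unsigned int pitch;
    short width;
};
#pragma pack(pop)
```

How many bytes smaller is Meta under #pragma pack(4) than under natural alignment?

4

natural layout:
  0..4  height  (4B, 4-aligned)
  4..32  depth  (28B, 4-aligned)
  32..40  stride  (8B, 8-aligned)
  40..48  layer  (8B, 8-aligned)
  48..49  channels  (1B, 1-aligned)
  49..52  -- padding (3B)
  52..56  pitch  (4B, 4-aligned)
  56..58  width  (2B, 2-aligned)
  58..64  -- tail padding (6B)
  sizeof = 64, alignof = 8
packed(4) layout:
  0..4  height  (4B, 4-aligned)
  4..32  depth  (28B, 4-aligned)
  32..40  stride  (8B, 4-aligned)
  40..48  layer  (8B, 4-aligned)
  48..49  channels  (1B, 1-aligned)
  49..52  -- padding (3B)
  52..56  pitch  (4B, 4-aligned)
  56..58  width  (2B, 2-aligned)
  58..60  -- tail padding (2B)
  sizeof = 60, alignof = 4
64 − 60 = 4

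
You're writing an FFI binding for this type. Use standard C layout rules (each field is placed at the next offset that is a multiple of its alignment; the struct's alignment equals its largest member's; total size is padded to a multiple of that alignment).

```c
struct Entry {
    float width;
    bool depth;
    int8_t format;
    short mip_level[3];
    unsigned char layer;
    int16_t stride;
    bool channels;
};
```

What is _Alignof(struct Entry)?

4

member alignments: width=4, depth=1, format=1, mip_level=2, layer=1, stride=2, channels=1
max = 4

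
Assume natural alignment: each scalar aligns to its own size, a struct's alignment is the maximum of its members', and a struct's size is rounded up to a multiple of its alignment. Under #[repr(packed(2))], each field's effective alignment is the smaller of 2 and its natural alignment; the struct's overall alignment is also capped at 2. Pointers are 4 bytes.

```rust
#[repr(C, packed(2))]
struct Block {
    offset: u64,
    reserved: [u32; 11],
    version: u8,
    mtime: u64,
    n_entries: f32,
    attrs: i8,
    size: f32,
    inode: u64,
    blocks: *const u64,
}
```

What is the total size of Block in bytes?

@0: offset [8B, align 2] → 8
@8: reserved [44B, align 2] → 52
@52: version [1B, align 1] → 53
+1 pad (align 2)
@54: mtime [8B, align 2] → 62
@62: n_entries [4B, align 2] → 66
@66: attrs [1B, align 1] → 67
+1 pad (align 2)
@68: size [4B, align 2] → 72
@72: inode [8B, align 2] → 80
@80: blocks [4B, align 2] → 84
size 84, align 2

84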